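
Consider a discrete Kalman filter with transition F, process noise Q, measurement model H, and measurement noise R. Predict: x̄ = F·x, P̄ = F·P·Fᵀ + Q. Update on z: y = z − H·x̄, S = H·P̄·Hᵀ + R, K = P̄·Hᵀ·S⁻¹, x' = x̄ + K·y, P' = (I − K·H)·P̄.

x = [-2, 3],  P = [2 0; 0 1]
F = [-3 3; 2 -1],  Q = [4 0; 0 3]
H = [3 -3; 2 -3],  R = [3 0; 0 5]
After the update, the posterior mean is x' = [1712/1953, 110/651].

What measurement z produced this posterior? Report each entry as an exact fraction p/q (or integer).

x̄ = F·x = [15, -7]
P̄ = F·P·Fᵀ + Q = [31 -15; -15 12]
S = H·P̄·Hᵀ + R = [660 519; 519 417]
K = P̄·Hᵀ·S⁻¹ = [671/1953 -334/1953; 53/651 -169/651]
x' − x̄ = [-27583/1953, 4667/651] = K·y
y = (KᵀK)⁻¹·Kᵀ·(x' − x̄) = [-65, -48]
z = y + H·x̄ = [-65, -48] + [66, 51] = [1, 3]

z = [1, 3]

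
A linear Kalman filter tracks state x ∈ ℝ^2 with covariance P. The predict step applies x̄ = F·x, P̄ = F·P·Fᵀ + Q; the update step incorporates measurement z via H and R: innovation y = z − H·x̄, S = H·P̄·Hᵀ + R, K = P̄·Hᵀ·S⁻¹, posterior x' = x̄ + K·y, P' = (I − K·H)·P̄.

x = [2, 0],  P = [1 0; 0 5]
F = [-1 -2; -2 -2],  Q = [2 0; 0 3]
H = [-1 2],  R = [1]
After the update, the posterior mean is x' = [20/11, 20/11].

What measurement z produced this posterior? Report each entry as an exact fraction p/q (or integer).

z = [2]

x̄ = F·x = [-2, -4]
P̄ = F·P·Fᵀ + Q = [23 22; 22 27]
S = H·P̄·Hᵀ + R = [44]
K = P̄·Hᵀ·S⁻¹ = [21/44; 8/11]
x' − x̄ = [42/11, 64/11] = K·y
y = (KᵀK)⁻¹·Kᵀ·(x' − x̄) = [8]
z = y + H·x̄ = [8] + [-6] = [2]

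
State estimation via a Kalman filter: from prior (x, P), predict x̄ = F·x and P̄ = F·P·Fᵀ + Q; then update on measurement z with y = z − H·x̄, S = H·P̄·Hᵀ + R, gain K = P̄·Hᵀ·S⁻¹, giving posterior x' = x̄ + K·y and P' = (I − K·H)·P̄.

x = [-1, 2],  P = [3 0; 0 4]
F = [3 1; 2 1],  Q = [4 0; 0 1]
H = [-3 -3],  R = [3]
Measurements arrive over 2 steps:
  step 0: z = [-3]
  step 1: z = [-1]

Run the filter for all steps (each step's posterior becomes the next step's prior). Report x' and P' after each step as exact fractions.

step 0: x̄ = F·x = [-1, 0]
step 0: P̄ = F·P·Fᵀ + Q = [35 22; 22 17]
step 0: y = z − H·x̄ = [-6]
step 0: S = H·P̄·Hᵀ + R = [867]
step 0: K = P̄·Hᵀ·S⁻¹ = [-57/289; -39/289]
step 0: x' = x̄ + K·y = [53/289, 234/289]
step 0: P' = (I − K·H)·P̄ = [368/289 -311/289; -311/289 350/289]
step 1: x̄ = F·x = [393/289, 20/17]
step 1: P̄ = F·P·Fᵀ + Q = [2952/289 59/17; 59/17 3]
step 1: y = z − H·x̄ = [1910/289]
step 1: S = H·P̄·Hᵀ + R = [53292/289]
step 1: K = P̄·Hᵀ·S⁻¹ = [-3955/17764; -935/8882]
step 1: x' = x̄ + K·y = [-991/8882, 2135/4441]
step 1: P' = (I − K·H)·P̄ = [19077/17764 -7561/8882; -7561/8882 4248/4441]

step 0: x' = [53/289, 234/289], P' = [368/289 -311/289; -311/289 350/289]
step 1: x' = [-991/8882, 2135/4441], P' = [19077/17764 -7561/8882; -7561/8882 4248/4441]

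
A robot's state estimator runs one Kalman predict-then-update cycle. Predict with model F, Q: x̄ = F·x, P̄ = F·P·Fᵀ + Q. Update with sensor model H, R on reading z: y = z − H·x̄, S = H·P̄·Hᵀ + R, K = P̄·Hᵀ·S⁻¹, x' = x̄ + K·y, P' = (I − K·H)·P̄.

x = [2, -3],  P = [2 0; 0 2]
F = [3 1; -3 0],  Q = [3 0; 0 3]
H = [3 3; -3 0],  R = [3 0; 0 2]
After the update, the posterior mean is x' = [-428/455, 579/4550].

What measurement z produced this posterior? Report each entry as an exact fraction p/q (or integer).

z = [-2, 3]

x̄ = F·x = [3, -6]
P̄ = F·P·Fᵀ + Q = [23 -18; -18 21]
S = H·P̄·Hᵀ + R = [75 -45; -45 209]
K = P̄·Hᵀ·S⁻¹ = [1/455 -30/91; 1437/4550 297/910]
x' − x̄ = [-1793/455, 27879/4550] = K·y
y = (KᵀK)⁻¹·Kᵀ·(x' − x̄) = [7, 12]
z = y + H·x̄ = [7, 12] + [-9, -9] = [-2, 3]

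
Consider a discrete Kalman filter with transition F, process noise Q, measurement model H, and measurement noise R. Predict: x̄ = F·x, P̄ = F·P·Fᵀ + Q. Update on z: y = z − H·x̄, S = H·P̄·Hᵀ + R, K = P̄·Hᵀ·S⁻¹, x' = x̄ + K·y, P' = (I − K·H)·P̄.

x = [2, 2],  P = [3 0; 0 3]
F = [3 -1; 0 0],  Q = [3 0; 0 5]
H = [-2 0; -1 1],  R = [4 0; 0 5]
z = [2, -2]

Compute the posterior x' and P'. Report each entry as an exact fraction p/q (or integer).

x' = [-224/373, -485/373]
P' = [330/373 165/373; 165/373 1015/373]

x̄ = F·x = [4, 0]
P̄ = F·P·Fᵀ + Q = [33 0; 0 5]
y = z − H·x̄ = [10, 2]
S = H·P̄·Hᵀ + R = [136 66; 66 43]
K = P̄·Hᵀ·S⁻¹ = [-165/373 -33/373; -165/746 170/373]
x' = x̄ + K·y = [-224/373, -485/373]
P' = (I − K·H)·P̄ = [330/373 165/373; 165/373 1015/373]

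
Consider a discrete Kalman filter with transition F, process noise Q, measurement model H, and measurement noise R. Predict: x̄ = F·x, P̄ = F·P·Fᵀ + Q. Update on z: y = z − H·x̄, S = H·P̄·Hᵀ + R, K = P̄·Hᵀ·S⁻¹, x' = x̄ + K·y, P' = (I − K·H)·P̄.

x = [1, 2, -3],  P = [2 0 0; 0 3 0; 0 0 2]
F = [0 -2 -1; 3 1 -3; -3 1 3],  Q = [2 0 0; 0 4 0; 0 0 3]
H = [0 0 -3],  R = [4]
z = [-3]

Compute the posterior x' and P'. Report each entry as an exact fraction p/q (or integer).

x' = [-785/191, 2081/382, 169/191]
P' = [2408/191 -1782/191 -24/191; -1782/191 6625/382 -66/191; -24/191 -66/191 84/191]

x̄ = F·x = [-1, 14, -10]
P̄ = F·P·Fᵀ + Q = [16 0 -12; 0 43 -33; -12 -33 42]
y = z − H·x̄ = [-33]
S = H·P̄·Hᵀ + R = [382]
K = P̄·Hᵀ·S⁻¹ = [18/191; 99/382; -63/191]
x' = x̄ + K·y = [-785/191, 2081/382, 169/191]
P' = (I − K·H)·P̄ = [2408/191 -1782/191 -24/191; -1782/191 6625/382 -66/191; -24/191 -66/191 84/191]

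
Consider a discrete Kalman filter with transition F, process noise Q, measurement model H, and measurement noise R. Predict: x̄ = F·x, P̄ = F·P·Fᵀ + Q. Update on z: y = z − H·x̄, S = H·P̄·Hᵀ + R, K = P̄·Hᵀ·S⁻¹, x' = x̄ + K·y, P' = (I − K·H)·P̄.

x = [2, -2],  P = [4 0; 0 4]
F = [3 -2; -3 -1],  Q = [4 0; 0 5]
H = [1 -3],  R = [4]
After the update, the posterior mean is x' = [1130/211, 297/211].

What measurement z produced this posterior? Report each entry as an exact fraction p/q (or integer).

z = [1]

x̄ = F·x = [10, -4]
P̄ = F·P·Fᵀ + Q = [56 -28; -28 45]
S = H·P̄·Hᵀ + R = [633]
K = P̄·Hᵀ·S⁻¹ = [140/633; -163/633]
x' − x̄ = [-980/211, 1141/211] = K·y
y = (KᵀK)⁻¹·Kᵀ·(x' − x̄) = [-21]
z = y + H·x̄ = [-21] + [22] = [1]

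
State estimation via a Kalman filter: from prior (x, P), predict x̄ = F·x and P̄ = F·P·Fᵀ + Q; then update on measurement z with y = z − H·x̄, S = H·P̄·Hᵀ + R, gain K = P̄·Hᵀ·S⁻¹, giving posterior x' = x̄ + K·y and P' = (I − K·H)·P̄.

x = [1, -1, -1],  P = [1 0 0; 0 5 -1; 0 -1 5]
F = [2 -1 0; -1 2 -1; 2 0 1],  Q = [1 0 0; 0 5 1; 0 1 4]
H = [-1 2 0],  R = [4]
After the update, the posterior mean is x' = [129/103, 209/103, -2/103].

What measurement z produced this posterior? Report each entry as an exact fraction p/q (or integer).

x̄ = F·x = [3, -2, 1]
P̄ = F·P·Fᵀ + Q = [10 -13 5; -13 35 -8; 5 -8 13]
S = H·P̄·Hᵀ + R = [206]
K = P̄·Hᵀ·S⁻¹ = [-18/103; 83/206; -21/206]
x' − x̄ = [-180/103, 415/103, -105/103] = K·y
y = (KᵀK)⁻¹·Kᵀ·(x' − x̄) = [10]
z = y + H·x̄ = [10] + [-7] = [3]

z = [3]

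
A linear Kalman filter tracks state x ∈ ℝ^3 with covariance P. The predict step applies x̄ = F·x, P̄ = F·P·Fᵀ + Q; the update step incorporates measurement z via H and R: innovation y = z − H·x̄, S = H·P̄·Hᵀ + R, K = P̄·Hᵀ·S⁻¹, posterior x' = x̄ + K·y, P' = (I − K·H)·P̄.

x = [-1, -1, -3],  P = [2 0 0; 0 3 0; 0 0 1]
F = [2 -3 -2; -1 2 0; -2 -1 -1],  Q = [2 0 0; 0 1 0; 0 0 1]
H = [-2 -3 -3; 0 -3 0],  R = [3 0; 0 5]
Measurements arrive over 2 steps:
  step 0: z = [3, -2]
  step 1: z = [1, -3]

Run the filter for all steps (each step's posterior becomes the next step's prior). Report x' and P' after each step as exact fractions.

step 0: x' = [4146/4295, 553/859, -8943/4295], P' = [33459/4295 -657/859 -18519/4295; -657/859 460/859 -23/859; -18519/4295 -23/859 2707/859]
step 1: x' = [-42229060/40366387, 103419646/121099161, -32665492/121099161], P' = [568355865/40366387 -58918205/40366387 -304286983/40366387; -58918205/40366387 63871270/121099161 55498940/121099161; -304286983/40366387 55498940/121099161 557698564/121099161]

step 0: x̄ = F·x = [7, -1, 6]
step 0: P̄ = F·P·Fᵀ + Q = [41 -22 3; -22 15 -2; 3 -2 13]
step 0: y = z − H·x̄ = [32, -5]
step 0: S = H·P̄·Hᵀ + R = [155 -15; -15 140]
step 0: K = P̄·Hᵀ·S⁻¹ = [-502/4295 1971/4295; 1/859 -276/859; -1074/4295 69/4295]
step 0: x' = x̄ + K·y = [4146/4295, 553/859, -8943/4295]
step 0: P' = (I − K·H)·P̄ = [33459/4295 -657/859 -18519/4295; -657/859 460/859 -23/859; -18519/4295 -23/859 2707/859]
step 1: x̄ = F·x = [17883/4295, 1384/4295, -2114/4295]
step 1: P̄ = F·P·Fᵀ + Q = [403458/4295 -140291/4295 -150619/4295; -140291/4295 60094/4295 53884/4295; -150619/4295 53884/4295 13304/859]
step 1: y = z − H·x̄ = [37871/4295, -8733/4295]
step 1: S = H·P̄·Hᵀ + R = [49047/859 184056/4295; 184056/4295 562321/4295]
step 1: K = P̄·Hᵀ·S⁻¹ = [-15698722/40366387 35350923/40366387; -1533800/121099161 -12774254/40366387; -4623538/121099161 -11099788/40366387]
step 1: x' = x̄ + K·y = [-42229060/40366387, 103419646/121099161, -32665492/121099161]
step 1: P' = (I − K·H)·P̄ = [568355865/40366387 -58918205/40366387 -304286983/40366387; -58918205/40366387 63871270/121099161 55498940/121099161; -304286983/40366387 55498940/121099161 557698564/121099161]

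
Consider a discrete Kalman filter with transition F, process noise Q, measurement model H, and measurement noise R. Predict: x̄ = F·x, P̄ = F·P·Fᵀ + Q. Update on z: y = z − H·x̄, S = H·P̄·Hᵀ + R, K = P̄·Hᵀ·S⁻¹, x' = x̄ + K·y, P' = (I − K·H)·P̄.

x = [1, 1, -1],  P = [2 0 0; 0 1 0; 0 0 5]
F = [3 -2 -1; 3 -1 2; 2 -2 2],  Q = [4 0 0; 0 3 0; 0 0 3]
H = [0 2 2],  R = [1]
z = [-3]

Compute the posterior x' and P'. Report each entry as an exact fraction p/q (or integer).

x' = [1194/581, 152/581, -1024/581]
P' = [16987/581 946/581 -930/581; 946/581 1298/581 -1222/581; -930/581 -1222/581 1291/581]

x̄ = F·x = [2, 0, -2]
P̄ = F·P·Fᵀ + Q = [31 10 6; 10 42 34; 6 34 35]
y = z − H·x̄ = [1]
S = H·P̄·Hᵀ + R = [581]
K = P̄·Hᵀ·S⁻¹ = [32/581; 152/581; 138/581]
x' = x̄ + K·y = [1194/581, 152/581, -1024/581]
P' = (I − K·H)·P̄ = [16987/581 946/581 -930/581; 946/581 1298/581 -1222/581; -930/581 -1222/581 1291/581]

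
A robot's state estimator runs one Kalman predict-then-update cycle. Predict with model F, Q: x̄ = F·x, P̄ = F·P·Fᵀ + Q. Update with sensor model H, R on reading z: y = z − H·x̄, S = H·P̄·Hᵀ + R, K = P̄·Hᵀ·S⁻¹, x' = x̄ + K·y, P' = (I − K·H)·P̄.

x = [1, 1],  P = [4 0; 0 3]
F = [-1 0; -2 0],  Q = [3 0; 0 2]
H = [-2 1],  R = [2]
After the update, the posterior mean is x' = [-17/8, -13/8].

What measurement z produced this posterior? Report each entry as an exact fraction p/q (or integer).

x̄ = F·x = [-1, -2]
P̄ = F·P·Fᵀ + Q = [7 8; 8 18]
S = H·P̄·Hᵀ + R = [16]
K = P̄·Hᵀ·S⁻¹ = [-3/8; 1/8]
x' − x̄ = [-9/8, 3/8] = K·y
y = (KᵀK)⁻¹·Kᵀ·(x' − x̄) = [3]
z = y + H·x̄ = [3] + [0] = [3]

z = [3]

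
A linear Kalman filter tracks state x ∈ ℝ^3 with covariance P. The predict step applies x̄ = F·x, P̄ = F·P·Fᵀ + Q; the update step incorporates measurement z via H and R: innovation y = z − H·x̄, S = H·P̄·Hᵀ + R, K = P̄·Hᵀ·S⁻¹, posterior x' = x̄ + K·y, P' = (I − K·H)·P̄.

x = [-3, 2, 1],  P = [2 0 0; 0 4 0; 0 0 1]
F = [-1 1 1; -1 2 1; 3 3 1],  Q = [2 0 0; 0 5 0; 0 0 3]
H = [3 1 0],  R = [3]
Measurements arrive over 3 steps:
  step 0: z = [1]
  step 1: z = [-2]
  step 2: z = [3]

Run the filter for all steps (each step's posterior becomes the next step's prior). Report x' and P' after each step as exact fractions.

step 0: x̄ = F·x = [6, 8, -2]
step 0: P̄ = F·P·Fᵀ + Q = [9 11 7; 11 24 19; 7 19 58]
step 0: y = z − H·x̄ = [-25]
step 0: S = H·P̄·Hᵀ + R = [174]
step 0: K = P̄·Hᵀ·S⁻¹ = [19/87; 19/58; 20/87]
step 0: x' = x̄ + K·y = [47/87, -11/58, -674/87]
step 0: P' = (I − K·H)·P̄ = [61/87 -42/29 -151/87; -42/29 309/58 171/29; -151/87 171/29 4246/87]
step 1: x̄ = F·x = [-1475/174, -26/3, -1165/174]
step 1: P̄ = F·P·Fᵀ + Q = [13049/174 257/3 14407/174; 257/3 326/3 301/3; 14407/174 301/3 18263/174]
step 1: y = z − H·x̄ = [5585/174]
step 1: S = H·P̄·Hᵀ + R = [226307/174]
step 1: K = P̄·Hᵀ·S⁻¹ = [54053/226307; 63626/226307; 60679/226307]
step 1: x' = x̄ + K·y = [-183430/226307, 80921/226307, 432440/226307]
step 1: P' = (I − K·H)·P̄ = [180191/226307 -378414/226307 -111937/226307; -378414/226307 1326120/226307 517848/226307; -111937/226307 517848/226307 2592550/226307]
step 2: x̄ = F·x = [696791/226307, 777712/226307, 124913/226307]
step 2: P̄ = F·P·Fᵀ + Q = [6567873/226307 8337641/226307 7877855/226307; 8337641/226307 13017678/226307 11238821/226307; 7877855/226307 11238821/226307 12452284/226307]
step 2: y = z − H·x̄ = [-2189164/226307]
step 2: S = H·P̄·Hᵀ + R = [122833302/226307]
step 2: K = P̄·Hᵀ·S⁻¹ = [14020630/61416651; 12676867/40944434; 17436193/61416651]
step 2: x' = x̄ + K·y = [53472103/61416651, 9039130/20472217, -134768027/61416651]
step 2: P' = (I − K·H)·P̄ = [45162689/61416651 -31142059/20472217 -22541725/61416651; -31142059/20472217 224882955/40944434 39977918/20472217; -22541725/61416651 39977918/20472217 692580998/61416651]

step 0: x' = [47/87, -11/58, -674/87], P' = [61/87 -42/29 -151/87; -42/29 309/58 171/29; -151/87 171/29 4246/87]
step 1: x' = [-183430/226307, 80921/226307, 432440/226307], P' = [180191/226307 -378414/226307 -111937/226307; -378414/226307 1326120/226307 517848/226307; -111937/226307 517848/226307 2592550/226307]
step 2: x' = [53472103/61416651, 9039130/20472217, -134768027/61416651], P' = [45162689/61416651 -31142059/20472217 -22541725/61416651; -31142059/20472217 224882955/40944434 39977918/20472217; -22541725/61416651 39977918/20472217 692580998/61416651]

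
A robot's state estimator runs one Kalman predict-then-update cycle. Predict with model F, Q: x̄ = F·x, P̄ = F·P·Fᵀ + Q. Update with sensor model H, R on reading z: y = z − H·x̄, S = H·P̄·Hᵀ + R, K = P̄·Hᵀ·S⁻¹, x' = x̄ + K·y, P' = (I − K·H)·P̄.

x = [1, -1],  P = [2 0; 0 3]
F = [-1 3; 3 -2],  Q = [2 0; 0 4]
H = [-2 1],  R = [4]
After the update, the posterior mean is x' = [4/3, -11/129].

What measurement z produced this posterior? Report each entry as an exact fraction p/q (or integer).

z = [-3]

x̄ = F·x = [-4, 5]
P̄ = F·P·Fᵀ + Q = [31 -24; -24 34]
S = H·P̄·Hᵀ + R = [258]
K = P̄·Hᵀ·S⁻¹ = [-1/3; 41/129]
x' − x̄ = [16/3, -656/129] = K·y
y = (KᵀK)⁻¹·Kᵀ·(x' − x̄) = [-16]
z = y + H·x̄ = [-16] + [13] = [-3]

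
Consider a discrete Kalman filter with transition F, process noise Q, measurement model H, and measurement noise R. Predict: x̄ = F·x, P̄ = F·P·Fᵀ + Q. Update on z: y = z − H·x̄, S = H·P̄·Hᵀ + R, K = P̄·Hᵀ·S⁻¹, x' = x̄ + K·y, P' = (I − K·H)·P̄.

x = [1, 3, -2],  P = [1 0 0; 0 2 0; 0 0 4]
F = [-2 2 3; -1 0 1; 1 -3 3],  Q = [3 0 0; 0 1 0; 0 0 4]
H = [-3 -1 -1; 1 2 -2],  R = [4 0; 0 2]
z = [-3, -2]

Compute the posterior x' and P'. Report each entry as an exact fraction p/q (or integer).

x' = [179036/146613, -56465/48871, 48974/146613]
P' = [107810/146613 -36022/48871 -74356/146613; -36022/48871 70703/48871 52359/48871; -74356/146613 52359/48871 181343/146613]

x̄ = F·x = [-2, -3, -14]
P̄ = F·P·Fᵀ + Q = [51 14 22; 14 6 11; 22 11 59]
y = z − H·x̄ = [-26, -22]
S = H·P̄·Hᵀ + R = [766 -35; -35 193]
K = P̄·Hᵀ·S⁻¹ = [-35252/146613 20195/146613; -3749/48871 333/48871; -28838/146613 -61444/146613]
x' = x̄ + K·y = [179036/146613, -56465/48871, 48974/146613]
P' = (I − K·H)·P̄ = [107810/146613 -36022/48871 -74356/146613; -36022/48871 70703/48871 52359/48871; -74356/146613 52359/48871 181343/146613]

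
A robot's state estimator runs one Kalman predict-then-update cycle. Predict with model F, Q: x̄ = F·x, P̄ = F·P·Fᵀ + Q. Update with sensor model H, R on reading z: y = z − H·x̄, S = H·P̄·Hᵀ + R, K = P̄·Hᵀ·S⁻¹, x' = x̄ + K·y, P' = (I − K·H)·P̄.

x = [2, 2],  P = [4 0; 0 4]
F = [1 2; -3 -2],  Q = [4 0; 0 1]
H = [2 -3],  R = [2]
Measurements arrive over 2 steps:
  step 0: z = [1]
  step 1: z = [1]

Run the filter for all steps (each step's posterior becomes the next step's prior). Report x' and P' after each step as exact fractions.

step 0: x' = [54/911, -295/911], P' = [4440/911 2872/911; 2872/911 2058/911]
step 1: x' = [-144928/1399477, -560933/1399477], P' = [3422004/1399477 2155208/1399477; 2155208/1399477 1663310/1399477]

step 0: x̄ = F·x = [6, -10]
step 0: P̄ = F·P·Fᵀ + Q = [24 -28; -28 53]
step 0: y = z − H·x̄ = [-41]
step 0: S = H·P̄·Hᵀ + R = [911]
step 0: K = P̄·Hᵀ·S⁻¹ = [132/911; -215/911]
step 0: x' = x̄ + K·y = [54/911, -295/911]
step 0: P' = (I − K·H)·P̄ = [4440/911 2872/911; 2872/911 2058/911]
step 1: x̄ = F·x = [-536/911, 428/911]
step 1: P̄ = F·P·Fᵀ + Q = [27804/911 -44528/911; -44528/911 83567/911]
step 1: y = z − H·x̄ = [3267/911]
step 1: S = H·P̄·Hᵀ + R = [1399477/911]
step 1: K = P̄·Hᵀ·S⁻¹ = [189192/1399477; -339757/1399477]
step 1: x' = x̄ + K·y = [-144928/1399477, -560933/1399477]
step 1: P' = (I − K·H)·P̄ = [3422004/1399477 2155208/1399477; 2155208/1399477 1663310/1399477]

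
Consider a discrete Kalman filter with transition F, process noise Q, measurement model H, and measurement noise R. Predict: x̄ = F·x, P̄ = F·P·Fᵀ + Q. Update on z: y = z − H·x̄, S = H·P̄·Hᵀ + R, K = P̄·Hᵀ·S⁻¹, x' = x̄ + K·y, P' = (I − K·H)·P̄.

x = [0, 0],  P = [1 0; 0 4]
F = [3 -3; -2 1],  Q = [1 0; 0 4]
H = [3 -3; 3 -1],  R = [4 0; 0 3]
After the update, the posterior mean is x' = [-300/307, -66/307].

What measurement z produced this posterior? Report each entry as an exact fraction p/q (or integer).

z = [-2, -3]

x̄ = F·x = [0, 0]
P̄ = F·P·Fᵀ + Q = [46 -18; -18 12]
S = H·P̄·Hᵀ + R = [850 666; 666 537]
K = P̄·Hᵀ·S⁻¹ = [-132/2149 788/2149; -729/2149 640/2149]
x' − x̄ = [-300/307, -66/307] = K·y
y = (KᵀK)⁻¹·Kᵀ·(x' − x̄) = [-2, -3]
z = y + H·x̄ = [-2, -3] + [0, 0] = [-2, -3]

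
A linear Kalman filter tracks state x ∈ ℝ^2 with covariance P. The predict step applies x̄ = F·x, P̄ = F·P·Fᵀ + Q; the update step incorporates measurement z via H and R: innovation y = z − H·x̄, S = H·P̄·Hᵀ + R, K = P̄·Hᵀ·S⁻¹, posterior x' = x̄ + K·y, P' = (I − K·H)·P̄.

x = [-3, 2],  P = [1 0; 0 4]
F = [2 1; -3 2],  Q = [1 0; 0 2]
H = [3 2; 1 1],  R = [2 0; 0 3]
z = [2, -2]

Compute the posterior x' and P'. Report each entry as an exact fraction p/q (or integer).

x̄ = F·x = [-4, 13]
P̄ = F·P·Fᵀ + Q = [9 2; 2 27]
y = z − H·x̄ = [-12, -11]
S = H·P̄·Hᵀ + R = [215 91; 91 43]
K = P̄·Hᵀ·S⁻¹ = [83/241 -114/241; -59/964 775/964]
x' = x̄ + K·y = [-706/241, 4715/964]
P' = (I − K·H)·P̄ = [850/241 -1192/241; -1192/241 7093/964]

x' = [-706/241, 4715/964]
P' = [850/241 -1192/241; -1192/241 7093/964]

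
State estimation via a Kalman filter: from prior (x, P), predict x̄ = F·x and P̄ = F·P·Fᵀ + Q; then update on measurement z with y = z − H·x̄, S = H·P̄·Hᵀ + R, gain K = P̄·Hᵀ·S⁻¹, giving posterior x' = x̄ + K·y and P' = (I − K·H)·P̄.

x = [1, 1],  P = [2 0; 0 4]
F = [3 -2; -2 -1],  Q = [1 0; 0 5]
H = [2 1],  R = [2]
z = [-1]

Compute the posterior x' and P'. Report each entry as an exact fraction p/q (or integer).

x' = [1, -3]
P' = [59/13 -106/13; -106/13 2350/143]

x̄ = F·x = [1, -3]
P̄ = F·P·Fᵀ + Q = [35 -4; -4 17]
y = z − H·x̄ = [0]
S = H·P̄·Hᵀ + R = [143]
K = P̄·Hᵀ·S⁻¹ = [6/13; 9/143]
x' = x̄ + K·y = [1, -3]
P' = (I − K·H)·P̄ = [59/13 -106/13; -106/13 2350/143]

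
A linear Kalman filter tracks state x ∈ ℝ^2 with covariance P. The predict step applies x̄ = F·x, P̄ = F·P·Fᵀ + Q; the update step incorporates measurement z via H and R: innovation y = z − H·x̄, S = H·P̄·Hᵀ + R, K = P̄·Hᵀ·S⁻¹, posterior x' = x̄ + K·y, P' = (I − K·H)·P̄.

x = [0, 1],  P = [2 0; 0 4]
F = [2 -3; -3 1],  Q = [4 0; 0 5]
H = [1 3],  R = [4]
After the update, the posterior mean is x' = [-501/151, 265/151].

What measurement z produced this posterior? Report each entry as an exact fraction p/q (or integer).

z = [2]

x̄ = F·x = [-3, 1]
P̄ = F·P·Fᵀ + Q = [48 -24; -24 27]
S = H·P̄·Hᵀ + R = [151]
K = P̄·Hᵀ·S⁻¹ = [-24/151; 57/151]
x' − x̄ = [-48/151, 114/151] = K·y
y = (KᵀK)⁻¹·Kᵀ·(x' − x̄) = [2]
z = y + H·x̄ = [2] + [0] = [2]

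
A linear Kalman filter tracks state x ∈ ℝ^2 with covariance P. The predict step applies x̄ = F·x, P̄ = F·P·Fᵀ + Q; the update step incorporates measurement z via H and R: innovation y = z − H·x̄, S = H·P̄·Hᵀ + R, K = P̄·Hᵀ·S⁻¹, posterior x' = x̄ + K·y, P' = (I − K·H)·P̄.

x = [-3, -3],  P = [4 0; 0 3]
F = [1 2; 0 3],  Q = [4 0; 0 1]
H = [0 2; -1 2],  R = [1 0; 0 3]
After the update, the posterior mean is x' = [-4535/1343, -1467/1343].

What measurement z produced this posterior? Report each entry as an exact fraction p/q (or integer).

z = [-2, 1]

x̄ = F·x = [-9, -9]
P̄ = F·P·Fᵀ + Q = [20 18; 18 28]
S = H·P̄·Hᵀ + R = [113 76; 76 63]
K = P̄·Hᵀ·S⁻¹ = [1052/1343 -928/1343; 640/1343 38/1343]
x' − x̄ = [7552/1343, 10620/1343] = K·y
y = (KᵀK)⁻¹·Kᵀ·(x' − x̄) = [16, 10]
z = y + H·x̄ = [16, 10] + [-18, -9] = [-2, 1]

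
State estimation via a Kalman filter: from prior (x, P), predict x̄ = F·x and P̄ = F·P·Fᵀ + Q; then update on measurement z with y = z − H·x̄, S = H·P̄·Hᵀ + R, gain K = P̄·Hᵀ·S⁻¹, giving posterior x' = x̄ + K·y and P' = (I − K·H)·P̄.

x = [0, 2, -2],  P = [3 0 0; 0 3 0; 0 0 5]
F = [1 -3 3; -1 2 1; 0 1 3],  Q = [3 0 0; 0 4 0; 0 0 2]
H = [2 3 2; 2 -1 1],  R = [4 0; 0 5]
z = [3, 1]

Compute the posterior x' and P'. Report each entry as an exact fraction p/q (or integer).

x̄ = F·x = [-12, 2, -4]
P̄ = F·P·Fᵀ + Q = [78 -6 36; -6 24 21; 36 21 50]
y = z − H·x̄ = [29, 31]
S = H·P̄·Hᵀ + R = [1200 553; 553 517]
K = P̄·Hᵀ·S⁻¹ = [-924/314591 121470/314591; 61029/314591 -74406/314591; 65642/314591 -8755/314591]
x' = x̄ + K·y = [-36318/314591, 92437/314591, 373849/314591]
P' = (I − K·H)·P̄ = [681078/314591 28752/314591 -726054/314591; 28752/314591 209136/314591 -220398/314591; -726054/314591 -220398/314591 1187935/314591]

x' = [-36318/314591, 92437/314591, 373849/314591]
P' = [681078/314591 28752/314591 -726054/314591; 28752/314591 209136/314591 -220398/314591; -726054/314591 -220398/314591 1187935/314591]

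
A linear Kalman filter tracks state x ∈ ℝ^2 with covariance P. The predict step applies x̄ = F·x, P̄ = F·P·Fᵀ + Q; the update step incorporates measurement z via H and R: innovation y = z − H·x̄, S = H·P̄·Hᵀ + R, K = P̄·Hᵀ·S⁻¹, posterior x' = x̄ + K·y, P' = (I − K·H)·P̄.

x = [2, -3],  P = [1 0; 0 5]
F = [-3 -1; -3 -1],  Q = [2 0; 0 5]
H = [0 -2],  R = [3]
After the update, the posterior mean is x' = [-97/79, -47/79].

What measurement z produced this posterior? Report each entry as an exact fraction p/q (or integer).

x̄ = F·x = [-3, -3]
P̄ = F·P·Fᵀ + Q = [16 14; 14 19]
S = H·P̄·Hᵀ + R = [79]
K = P̄·Hᵀ·S⁻¹ = [-28/79; -38/79]
x' − x̄ = [140/79, 190/79] = K·y
y = (KᵀK)⁻¹·Kᵀ·(x' − x̄) = [-5]
z = y + H·x̄ = [-5] + [6] = [1]

z = [1]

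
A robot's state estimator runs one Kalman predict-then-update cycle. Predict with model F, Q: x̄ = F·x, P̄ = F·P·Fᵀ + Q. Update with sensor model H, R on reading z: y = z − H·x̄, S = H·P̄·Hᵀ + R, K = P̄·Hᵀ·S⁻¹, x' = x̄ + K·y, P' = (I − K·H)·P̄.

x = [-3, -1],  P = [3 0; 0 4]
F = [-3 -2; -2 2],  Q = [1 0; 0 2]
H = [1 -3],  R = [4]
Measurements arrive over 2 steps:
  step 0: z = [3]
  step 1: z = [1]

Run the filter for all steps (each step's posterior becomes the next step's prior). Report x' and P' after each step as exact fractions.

step 0: x̄ = F·x = [11, 4]
step 0: P̄ = F·P·Fᵀ + Q = [44 2; 2 30]
step 0: y = z − H·x̄ = [4]
step 0: S = H·P̄·Hᵀ + R = [306]
step 0: K = P̄·Hᵀ·S⁻¹ = [19/153; -44/153]
step 0: x' = x̄ + K·y = [1759/153, 436/153]
step 0: P' = (I − K·H)·P̄ = [6010/153 1978/153; 1978/153 718/153]
step 1: x̄ = F·x = [-6149/153, -294/17]
step 1: P̄ = F·P·Fᵀ + Q = [80851/153 3248/17; 3248/17 1266/17]
step 1: y = z − H·x̄ = [-1636/153]
step 1: S = H·P̄·Hᵀ + R = [8617/153]
step 1: K = P̄·Hᵀ·S⁻¹ = [-6845/8617; -4950/8617]
step 1: x' = x̄ + K·y = [-273121/8617, -96094/8617]
step 1: P' = (I − K·H)·P̄ = [4247314/8617 1424898/8617; 1424898/8617 481566/8617]

step 0: x' = [1759/153, 436/153], P' = [6010/153 1978/153; 1978/153 718/153]
step 1: x' = [-273121/8617, -96094/8617], P' = [4247314/8617 1424898/8617; 1424898/8617 481566/8617]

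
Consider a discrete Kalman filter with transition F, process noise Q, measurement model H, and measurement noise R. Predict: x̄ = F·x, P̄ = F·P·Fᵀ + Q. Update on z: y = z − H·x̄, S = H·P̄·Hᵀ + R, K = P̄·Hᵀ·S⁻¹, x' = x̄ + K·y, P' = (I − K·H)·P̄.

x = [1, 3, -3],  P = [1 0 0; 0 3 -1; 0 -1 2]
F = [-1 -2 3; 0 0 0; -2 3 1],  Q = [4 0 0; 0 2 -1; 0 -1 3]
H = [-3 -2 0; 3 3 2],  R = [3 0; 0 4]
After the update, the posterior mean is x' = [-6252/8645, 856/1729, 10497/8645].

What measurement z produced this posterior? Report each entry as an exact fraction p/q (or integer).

x̄ = F·x = [-16, 0, 4]
P̄ = F·P·Fᵀ + Q = [47 0 -17; 0 2 -1; -17 -1 30]
S = H·P̄·Hᵀ + R = [434 -329; -329 349]
K = P̄·Hᵀ·S⁻¹ = [-14006/43225 7/6175; -16/8645 12/1235; 20471/43225 2863/6175]
x' − x̄ = [132068/8645, 856/1729, -24083/8645] = K·y
y = (KᵀK)⁻¹·Kᵀ·(x' − x̄) = [-47, 42]
z = y + H·x̄ = [-47, 42] + [48, -40] = [1, 2]

z = [1, 2]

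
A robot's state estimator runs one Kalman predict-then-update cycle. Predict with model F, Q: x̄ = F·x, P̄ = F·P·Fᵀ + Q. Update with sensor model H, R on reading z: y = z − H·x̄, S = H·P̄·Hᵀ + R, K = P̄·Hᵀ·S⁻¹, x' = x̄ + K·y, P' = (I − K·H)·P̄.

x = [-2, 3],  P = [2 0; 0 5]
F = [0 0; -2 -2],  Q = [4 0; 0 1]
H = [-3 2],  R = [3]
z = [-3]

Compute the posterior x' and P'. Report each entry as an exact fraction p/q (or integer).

x̄ = F·x = [0, -2]
P̄ = F·P·Fᵀ + Q = [4 0; 0 29]
y = z − H·x̄ = [1]
S = H·P̄·Hᵀ + R = [155]
K = P̄·Hᵀ·S⁻¹ = [-12/155; 58/155]
x' = x̄ + K·y = [-12/155, -252/155]
P' = (I − K·H)·P̄ = [476/155 696/155; 696/155 1131/155]

x' = [-12/155, -252/155]
P' = [476/155 696/155; 696/155 1131/155]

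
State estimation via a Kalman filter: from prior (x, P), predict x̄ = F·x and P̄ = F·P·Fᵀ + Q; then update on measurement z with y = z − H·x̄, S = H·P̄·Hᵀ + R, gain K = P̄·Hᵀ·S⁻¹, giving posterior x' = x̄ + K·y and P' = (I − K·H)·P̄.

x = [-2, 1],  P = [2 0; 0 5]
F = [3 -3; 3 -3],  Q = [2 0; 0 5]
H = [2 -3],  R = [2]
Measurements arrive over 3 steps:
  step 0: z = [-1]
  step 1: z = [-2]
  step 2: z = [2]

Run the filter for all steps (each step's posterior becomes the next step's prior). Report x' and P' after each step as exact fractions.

step 0: x̄ = F·x = [-9, -9]
step 0: P̄ = F·P·Fᵀ + Q = [65 63; 63 68]
step 0: y = z − H·x̄ = [-10]
step 0: S = H·P̄·Hᵀ + R = [118]
step 0: K = P̄·Hᵀ·S⁻¹ = [-1/2; -39/59]
step 0: x' = x̄ + K·y = [-4, -141/59]
step 0: P' = (I − K·H)·P̄ = [71/2 24; 24 970/59]
step 1: x̄ = F·x = [-285/59, -285/59]
step 1: P̄ = F·P·Fᵀ + Q = [4421/118 4185/118; 4185/118 4775/118]
step 1: y = z − H·x̄ = [-403/59]
step 1: S = H·P̄·Hᵀ + R = [10675/118]
step 1: K = P̄·Hᵀ·S⁻¹ = [-3713/10675; -1191/2135]
step 1: x' = x̄ + K·y = [-26204/10675, -2178/2135]
step 1: P' = (I − K·H)·P̄ = [283117/10675 38244/2135; 38244/2135 5258/427]
step 2: x̄ = F·x = [-45942/10675, -45942/10675]
step 2: P̄ = F·P·Fᵀ + Q = [310493/10675 289143/10675; 289143/10675 342518/10675]
step 2: y = z − H·x̄ = [-24592/10675]
step 2: S = H·P̄·Hᵀ + R = [876268/10675]
step 2: K = P̄·Hᵀ·S⁻¹ = [-4177/14852; -112317/219067]
step 2: x' = x̄ + K·y = [-13574/3713, -684054/219067]
step 2: P' = (I − K·H)·P̄ = [335555/14852 56622/3713; 56622/3713 2302010/219067]

step 0: x' = [-4, -141/59], P' = [71/2 24; 24 970/59]
step 1: x' = [-26204/10675, -2178/2135], P' = [283117/10675 38244/2135; 38244/2135 5258/427]
step 2: x' = [-13574/3713, -684054/219067], P' = [335555/14852 56622/3713; 56622/3713 2302010/219067]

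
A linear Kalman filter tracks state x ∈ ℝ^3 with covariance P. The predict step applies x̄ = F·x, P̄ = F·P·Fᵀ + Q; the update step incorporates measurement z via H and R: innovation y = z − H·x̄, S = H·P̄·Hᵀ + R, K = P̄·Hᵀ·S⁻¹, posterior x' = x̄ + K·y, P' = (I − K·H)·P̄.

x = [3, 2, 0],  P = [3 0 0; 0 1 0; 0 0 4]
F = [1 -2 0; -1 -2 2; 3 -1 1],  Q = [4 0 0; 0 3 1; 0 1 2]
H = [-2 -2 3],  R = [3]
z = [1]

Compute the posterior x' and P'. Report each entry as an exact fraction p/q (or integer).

x̄ = F·x = [-1, -7, 7]
P̄ = F·P·Fᵀ + Q = [11 1 11; 1 26 2; 11 2 34]
y = z − H·x̄ = [-36]
S = H·P̄·Hᵀ + R = [309]
K = P̄·Hᵀ·S⁻¹ = [3/103; -16/103; 76/309]
x' = x̄ + K·y = [-211/103, -145/103, -191/103]
P' = (I − K·H)·P̄ = [1106/103 247/103 905/103; 247/103 1910/103 1422/103; 905/103 1422/103 4730/309]

x' = [-211/103, -145/103, -191/103]
P' = [1106/103 247/103 905/103; 247/103 1910/103 1422/103; 905/103 1422/103 4730/309]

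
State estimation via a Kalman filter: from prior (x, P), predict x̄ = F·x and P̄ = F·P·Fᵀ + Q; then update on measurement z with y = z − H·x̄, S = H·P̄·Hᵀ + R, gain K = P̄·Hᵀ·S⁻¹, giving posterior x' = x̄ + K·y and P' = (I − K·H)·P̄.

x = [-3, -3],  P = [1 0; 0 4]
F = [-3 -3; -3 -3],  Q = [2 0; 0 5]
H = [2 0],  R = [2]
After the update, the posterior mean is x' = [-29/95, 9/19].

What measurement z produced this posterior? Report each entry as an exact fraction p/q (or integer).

x̄ = F·x = [18, 18]
P̄ = F·P·Fᵀ + Q = [47 45; 45 50]
S = H·P̄·Hᵀ + R = [190]
K = P̄·Hᵀ·S⁻¹ = [47/95; 9/19]
x' − x̄ = [-1739/95, -333/19] = K·y
y = (KᵀK)⁻¹·Kᵀ·(x' − x̄) = [-37]
z = y + H·x̄ = [-37] + [36] = [-1]

z = [-1]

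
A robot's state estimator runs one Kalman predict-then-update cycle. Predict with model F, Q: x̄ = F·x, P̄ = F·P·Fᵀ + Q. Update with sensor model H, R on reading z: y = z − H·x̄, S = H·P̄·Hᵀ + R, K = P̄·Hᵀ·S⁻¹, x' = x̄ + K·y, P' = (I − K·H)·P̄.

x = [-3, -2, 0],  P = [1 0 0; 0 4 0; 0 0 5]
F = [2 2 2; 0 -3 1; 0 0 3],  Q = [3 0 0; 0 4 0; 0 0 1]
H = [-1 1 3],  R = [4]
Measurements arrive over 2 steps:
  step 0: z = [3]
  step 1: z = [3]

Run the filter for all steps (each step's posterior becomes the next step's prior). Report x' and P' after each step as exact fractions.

step 0: x' = [-1623/148, 328/111, -533/148], P' = [6001/148 -804/37 3087/148; -804/37 2291/111 -511/37; 3087/148 -511/37 1765/148]
step 1: x' = [-5957639/325060, -1127349/650120, -2960451/650120], P' = [19537431/162530 236141/325060 13032339/325060; 236141/325060 4591411/650120 -995691/650120; 13032339/325060 -995691/650120 9239891/650120]

step 0: x̄ = F·x = [-10, 6, 0]
step 0: P̄ = F·P·Fᵀ + Q = [43 -14 30; -14 45 15; 30 15 46]
step 0: y = z − H·x̄ = [-13]
step 0: S = H·P̄·Hᵀ + R = [444]
step 0: K = P̄·Hᵀ·S⁻¹ = [11/148; 26/111; 41/148]
step 0: x' = x̄ + K·y = [-1623/148, 328/111, -533/148]
step 0: P' = (I − K·H)·P̄ = [6001/148 -804/37 3087/148; -804/37 2291/111 -511/37; 3087/148 -511/37 1765/148]
step 1: x̄ = F·x = [-2578/111, -1845/148, -1599/148]
step 1: P̄ = F·P·Fᵀ + Q = [19757/111 4712/37 4212/37; 4712/37 42113/148 23691/148; 4212/37 23691/148 16033/148]
step 1: y = z − H·x̄ = [5473/222]
step 1: S = H·P̄·Hᵀ + R = [162530/111]
step 1: K = P̄·Hᵀ·S⁻¹ = [32287/162530; 141507/325060; 82413/325060]
step 1: x' = x̄ + K·y = [-5957639/325060, -1127349/650120, -2960451/650120]
step 1: P' = (I − K·H)·P̄ = [19537431/162530 236141/325060 13032339/325060; 236141/325060 4591411/650120 -995691/650120; 13032339/325060 -995691/650120 9239891/650120]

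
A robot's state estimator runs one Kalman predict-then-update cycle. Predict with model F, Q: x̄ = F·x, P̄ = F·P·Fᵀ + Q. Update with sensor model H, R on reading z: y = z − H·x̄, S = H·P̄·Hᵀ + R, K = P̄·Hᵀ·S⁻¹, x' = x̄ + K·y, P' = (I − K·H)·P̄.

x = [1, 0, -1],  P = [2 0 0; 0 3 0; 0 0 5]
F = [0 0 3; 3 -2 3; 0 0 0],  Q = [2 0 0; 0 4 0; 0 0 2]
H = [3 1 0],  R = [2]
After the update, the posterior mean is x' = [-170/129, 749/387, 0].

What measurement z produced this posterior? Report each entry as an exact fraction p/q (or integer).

x̄ = F·x = [-3, 0, 0]
P̄ = F·P·Fᵀ + Q = [47 45 0; 45 79 0; 0 0 2]
S = H·P̄·Hᵀ + R = [774]
K = P̄·Hᵀ·S⁻¹ = [31/129; 107/387; 0]
x' − x̄ = [217/129, 749/387, 0] = K·y
y = (KᵀK)⁻¹·Kᵀ·(x' − x̄) = [7]
z = y + H·x̄ = [7] + [-9] = [-2]

z = [-2]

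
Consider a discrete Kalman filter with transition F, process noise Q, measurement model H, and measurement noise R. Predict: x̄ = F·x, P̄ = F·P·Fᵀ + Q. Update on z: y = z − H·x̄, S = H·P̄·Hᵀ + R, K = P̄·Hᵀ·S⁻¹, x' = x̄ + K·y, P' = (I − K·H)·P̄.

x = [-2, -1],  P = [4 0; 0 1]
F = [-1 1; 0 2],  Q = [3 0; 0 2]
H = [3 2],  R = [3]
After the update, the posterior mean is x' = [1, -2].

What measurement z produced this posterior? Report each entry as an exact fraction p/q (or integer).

z = [-1]

x̄ = F·x = [1, -2]
P̄ = F·P·Fᵀ + Q = [8 2; 2 6]
S = H·P̄·Hᵀ + R = [123]
K = P̄·Hᵀ·S⁻¹ = [28/123; 6/41]
x' − x̄ = [0, 0] = K·y
y = (KᵀK)⁻¹·Kᵀ·(x' − x̄) = [0]
z = y + H·x̄ = [0] + [-1] = [-1]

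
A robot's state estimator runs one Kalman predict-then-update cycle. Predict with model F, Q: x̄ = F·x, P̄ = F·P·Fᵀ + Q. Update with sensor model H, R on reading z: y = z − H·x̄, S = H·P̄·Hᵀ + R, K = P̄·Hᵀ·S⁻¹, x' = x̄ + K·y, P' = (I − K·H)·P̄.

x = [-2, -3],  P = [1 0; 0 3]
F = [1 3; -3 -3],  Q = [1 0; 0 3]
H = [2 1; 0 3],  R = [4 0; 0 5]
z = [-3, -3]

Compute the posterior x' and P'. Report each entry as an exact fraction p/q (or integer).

x' = [-1613/1983, -481/661]
P' = [10051/9915 -194/661; -194/661 360/661]

x̄ = F·x = [-11, 15]
P̄ = F·P·Fᵀ + Q = [29 -30; -30 39]
y = z − H·x̄ = [4, -48]
S = H·P̄·Hᵀ + R = [39 -63; -63 356]
K = P̄·Hᵀ·S⁻¹ = [4298/9915 -582/3305; -7/661 216/661]
x' = x̄ + K·y = [-1613/1983, -481/661]
P' = (I − K·H)·P̄ = [10051/9915 -194/661; -194/661 360/661]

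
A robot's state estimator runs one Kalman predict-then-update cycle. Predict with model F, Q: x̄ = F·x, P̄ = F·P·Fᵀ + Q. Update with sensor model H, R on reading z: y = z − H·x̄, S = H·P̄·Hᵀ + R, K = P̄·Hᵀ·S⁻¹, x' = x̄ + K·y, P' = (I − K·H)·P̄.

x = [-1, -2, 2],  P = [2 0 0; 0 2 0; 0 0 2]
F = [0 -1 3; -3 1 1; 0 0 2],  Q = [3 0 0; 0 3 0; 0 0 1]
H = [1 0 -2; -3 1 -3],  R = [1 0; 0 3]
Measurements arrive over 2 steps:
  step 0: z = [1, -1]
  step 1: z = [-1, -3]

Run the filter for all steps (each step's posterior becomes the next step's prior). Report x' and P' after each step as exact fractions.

step 0: x̄ = F·x = [8, 3, 4]
step 0: P̄ = F·P·Fᵀ + Q = [23 4 12; 4 25 4; 12 4 9]
step 0: y = z − H·x̄ = [1, 32]
step 0: S = H·P̄·Hᵀ + R = [12 17; 17 484]
step 0: K = P̄·Hᵀ·S⁻¹ = [1233/5519 -1195/5519; -1953/5519 80/5519; -1901/5519 -606/5519]
step 0: x' = x̄ + K·y = [7145/5519, 17164/5519, 783/5519]
step 0: P' = (I − K·H)·P̄ = [7475/5519 28203/5519 3121/5519; 28203/5519 130083/5519 15078/5519; 3121/5519 15078/5519 2511/5519]
step 1: x̄ = F·x = [-14815/5519, -3488/5519, 1566/5519]
step 1: P̄ = F·P·Fᵀ + Q = [78771/5519 -35874/5519 -15090/5519; -35874/5519 58638/5519 16452/5519; -15090/5519 16452/5519 15563/5519]
step 1: y = z − H·x̄ = [12428/5519, -52816/5519]
step 1: S = H·P̄·Hᵀ + R = [206902/5519 -256983/5519; -256983/5519 769113/5519]
step 1: K = P̄·Hᵀ·S⁻¹ = [513012/1874147 -381531/1874147; -460142/1874147 393362/5622441; -637839/1874147 -529466/5622441]
step 1: x' = x̄ + K·y = [-224467/1874147, -10426312/5622441, 2353294/5622441]
step 1: P' = (I − K·H)·P̄ = [934842/1874147 2292678/1874147 210915/1874147; 2292678/1874147 11400626/1874147 1376410/1874147; 210915/1874147 1376410/1874147 424377/1874147]

step 0: x' = [7145/5519, 17164/5519, 783/5519], P' = [7475/5519 28203/5519 3121/5519; 28203/5519 130083/5519 15078/5519; 3121/5519 15078/5519 2511/5519]
step 1: x' = [-224467/1874147, -10426312/5622441, 2353294/5622441], P' = [934842/1874147 2292678/1874147 210915/1874147; 2292678/1874147 11400626/1874147 1376410/1874147; 210915/1874147 1376410/1874147 424377/1874147]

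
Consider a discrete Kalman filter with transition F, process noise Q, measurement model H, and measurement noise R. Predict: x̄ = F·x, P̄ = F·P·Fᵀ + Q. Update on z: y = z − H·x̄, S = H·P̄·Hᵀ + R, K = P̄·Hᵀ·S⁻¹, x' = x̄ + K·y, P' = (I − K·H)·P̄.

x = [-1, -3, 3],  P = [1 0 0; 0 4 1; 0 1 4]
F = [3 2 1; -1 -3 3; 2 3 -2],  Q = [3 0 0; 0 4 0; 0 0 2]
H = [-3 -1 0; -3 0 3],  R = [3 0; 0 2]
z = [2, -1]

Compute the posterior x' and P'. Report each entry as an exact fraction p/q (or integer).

x̄ = F·x = [-6, 19, -17]
P̄ = F·P·Fᵀ + Q = [36 -12 21; -12 59 -47; 21 -47 46]
y = z − H·x̄ = [3, 32]
S = H·P̄·Hᵀ + R = [314 240; 240 362]
K = P̄·Hᵀ·S⁻¹ = [-5988/14017 4455/28034; 8437/28034 -13725/28034; -5948/14017 13695/28034]
x' = x̄ + K·y = [-30786/14017, 118757/28034, -37013/14017]
P' = (I − K·H)·P̄ = [60003/28034 -144081/28034 62973/28034; -144081/28034 203466/14017 -153231/28034; 62973/28034 -153231/28034 72103/28034]

x' = [-30786/14017, 118757/28034, -37013/14017]
P' = [60003/28034 -144081/28034 62973/28034; -144081/28034 203466/14017 -153231/28034; 62973/28034 -153231/28034 72103/28034]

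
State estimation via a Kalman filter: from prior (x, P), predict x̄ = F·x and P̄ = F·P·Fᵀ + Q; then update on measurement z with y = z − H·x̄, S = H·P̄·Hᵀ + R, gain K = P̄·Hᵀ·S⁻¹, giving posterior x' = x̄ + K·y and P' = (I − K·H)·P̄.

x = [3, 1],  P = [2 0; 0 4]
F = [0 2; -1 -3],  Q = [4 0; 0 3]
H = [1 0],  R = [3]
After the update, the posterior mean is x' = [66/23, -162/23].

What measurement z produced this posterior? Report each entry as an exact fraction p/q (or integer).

x̄ = F·x = [2, -6]
P̄ = F·P·Fᵀ + Q = [20 -24; -24 41]
S = H·P̄·Hᵀ + R = [23]
K = P̄·Hᵀ·S⁻¹ = [20/23; -24/23]
x' − x̄ = [20/23, -24/23] = K·y
y = (KᵀK)⁻¹·Kᵀ·(x' − x̄) = [1]
z = y + H·x̄ = [1] + [2] = [3]

z = [3]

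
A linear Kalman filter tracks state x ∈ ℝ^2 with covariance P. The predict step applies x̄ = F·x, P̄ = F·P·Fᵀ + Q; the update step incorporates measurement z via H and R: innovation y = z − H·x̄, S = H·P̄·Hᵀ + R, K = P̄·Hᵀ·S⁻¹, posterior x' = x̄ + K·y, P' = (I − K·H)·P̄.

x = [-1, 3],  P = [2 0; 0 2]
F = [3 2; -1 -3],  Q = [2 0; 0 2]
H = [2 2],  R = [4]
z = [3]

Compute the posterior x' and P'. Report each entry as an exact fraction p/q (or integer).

x̄ = F·x = [3, -8]
P̄ = F·P·Fᵀ + Q = [28 -18; -18 22]
y = z − H·x̄ = [13]
S = H·P̄·Hᵀ + R = [60]
K = P̄·Hᵀ·S⁻¹ = [1/3; 2/15]
x' = x̄ + K·y = [22/3, -94/15]
P' = (I − K·H)·P̄ = [64/3 -62/3; -62/3 314/15]

x' = [22/3, -94/15]
P' = [64/3 -62/3; -62/3 314/15]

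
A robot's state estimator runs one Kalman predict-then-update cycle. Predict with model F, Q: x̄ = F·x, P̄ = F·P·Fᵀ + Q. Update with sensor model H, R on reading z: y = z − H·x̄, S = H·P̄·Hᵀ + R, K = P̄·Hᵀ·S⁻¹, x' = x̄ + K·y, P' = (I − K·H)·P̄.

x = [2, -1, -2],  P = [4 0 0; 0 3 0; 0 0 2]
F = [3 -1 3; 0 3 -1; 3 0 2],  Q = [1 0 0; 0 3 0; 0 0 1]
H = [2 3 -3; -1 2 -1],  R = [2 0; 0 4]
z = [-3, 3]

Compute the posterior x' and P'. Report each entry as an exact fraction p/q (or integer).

x̄ = F·x = [1, -1, 2]
P̄ = F·P·Fᵀ + Q = [58 -15 48; -15 32 -4; 48 -4 45]
y = z − H·x̄ = [4, 8]
S = H·P̄·Hᵀ + R = [243 280; 280 407]
K = P̄·Hᵀ·S⁻¹ = [8369/20501 -12608/20501; 8506/20501 -1671/20501; 7523/20501 -10263/20501]
x' = x̄ + K·y = [-46887/20501, 155/20501, -11010/20501]
P' = (I − K·H)·P̄ = [85307/20501 86167/20501 137459/20501; 86167/20501 131257/20501 183031/20501; 137459/20501 183031/20501 269655/20501]

x' = [-46887/20501, 155/20501, -11010/20501]
P' = [85307/20501 86167/20501 137459/20501; 86167/20501 131257/20501 183031/20501; 137459/20501 183031/20501 269655/20501]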